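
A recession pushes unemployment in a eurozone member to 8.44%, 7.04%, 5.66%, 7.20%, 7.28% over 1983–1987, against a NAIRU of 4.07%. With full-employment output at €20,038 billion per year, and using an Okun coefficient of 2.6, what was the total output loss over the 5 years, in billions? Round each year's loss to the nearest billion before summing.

€7,955 billion

Year 1983: gap = -2.6 × (8.44 - 4.07) = -11.362%, loss ≈ 20038 × 11.362/100 ≈ 2277.
Year 1984: gap = -2.6 × (7.04 - 4.07) = -7.722%, loss ≈ 20038 × 7.722/100 ≈ 1547.
Year 1985: gap = -2.6 × (5.66 - 4.07) = -4.134%, loss ≈ 20038 × 4.134/100 ≈ 828.
Year 1986: gap = -2.6 × (7.2 - 4.07) = -8.138%, loss ≈ 20038 × 8.138/100 ≈ 1631.
Year 1987: gap = -2.6 × (7.28 - 4.07) = -8.346%, loss ≈ 20038 × 8.346/100 ≈ 1672.
Total lost output = 2277 + 1547 + 828 + 1631 + 1672 = 7955 billion.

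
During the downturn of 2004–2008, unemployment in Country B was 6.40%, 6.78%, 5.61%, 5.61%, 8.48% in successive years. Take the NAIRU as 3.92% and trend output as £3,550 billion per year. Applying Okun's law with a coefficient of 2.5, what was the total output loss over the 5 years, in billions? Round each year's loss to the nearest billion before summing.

£1,179 billion

Year 2004: gap = -2.5 × (6.4 - 3.92) = -6.2%, loss ≈ 3550 × 6.2/100 ≈ 220.
Year 2005: gap = -2.5 × (6.78 - 3.92) = -7.15%, loss ≈ 3550 × 7.15/100 ≈ 254.
Year 2006: gap = -2.5 × (5.61 - 3.92) = -4.225%, loss ≈ 3550 × 4.225/100 ≈ 150.
Year 2007: gap = -2.5 × (5.61 - 3.92) = -4.225%, loss ≈ 3550 × 4.225/100 ≈ 150.
Year 2008: gap = -2.5 × (8.48 - 3.92) = -11.4%, loss ≈ 3550 × 11.4/100 ≈ 405.
Total lost output = 220 + 254 + 150 + 150 + 405 = 1179 billion.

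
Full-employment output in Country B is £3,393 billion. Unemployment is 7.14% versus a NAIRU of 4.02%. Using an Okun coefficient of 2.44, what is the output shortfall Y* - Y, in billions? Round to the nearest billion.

Output gap = -2.44 × (7.14 - 4.02) = -2.44 × 3.12 = -7.6128%.
Actual GDP ≈ 3393 × 0.923872 ≈ 3135 billion, so the shortfall is 3393 - 3135 = 258 billion.

£258 billion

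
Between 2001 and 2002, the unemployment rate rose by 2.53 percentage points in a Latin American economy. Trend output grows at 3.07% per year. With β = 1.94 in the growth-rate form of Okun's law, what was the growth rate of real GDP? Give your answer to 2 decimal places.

-1.84%

Growth-rate Okun's law: g_Y = g_Y* - β × Δu.
g_Y = 3.07 - 1.94 × (2.53) = 3.07 - 4.9082 = -1.8382%, i.e. -1.84% to 2 d.p.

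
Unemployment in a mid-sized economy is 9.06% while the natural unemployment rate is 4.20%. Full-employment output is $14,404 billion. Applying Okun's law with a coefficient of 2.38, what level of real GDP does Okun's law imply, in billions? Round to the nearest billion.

$12,738 billion

Unemployment gap = 9.06 - 4.2 = 4.86 points, so the output gap is -2.38 × 4.86 = -11.5668%.
Actual GDP = 14404 × (1 - 11.5668/100) = 14404 × 0.884332 ≈ 12738 billion.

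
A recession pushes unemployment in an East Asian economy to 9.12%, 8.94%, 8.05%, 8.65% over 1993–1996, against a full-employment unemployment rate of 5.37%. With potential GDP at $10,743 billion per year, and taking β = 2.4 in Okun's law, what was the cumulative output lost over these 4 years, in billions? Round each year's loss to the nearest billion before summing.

Year 1993: gap = -2.4 × (9.12 - 5.37) = -9%, loss ≈ 10743 × 9/100 ≈ 967.
Year 1994: gap = -2.4 × (8.94 - 5.37) = -8.568%, loss ≈ 10743 × 8.568/100 ≈ 920.
Year 1995: gap = -2.4 × (8.05 - 5.37) = -6.432%, loss ≈ 10743 × 6.432/100 ≈ 691.
Year 1996: gap = -2.4 × (8.65 - 5.37) = -7.872%, loss ≈ 10743 × 7.872/100 ≈ 846.
Total lost output = 967 + 920 + 691 + 846 = 3424 billion.

$3,424 billion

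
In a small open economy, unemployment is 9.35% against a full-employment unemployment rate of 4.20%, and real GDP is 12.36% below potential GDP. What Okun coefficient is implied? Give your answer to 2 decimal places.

β ≈ 2.40

Okun's law: output gap = -β × (u - u*).
-12.36 = -β × (9.35 - 4.2) = -β × 5.15, so β = 12.36/5.15 = 2.40.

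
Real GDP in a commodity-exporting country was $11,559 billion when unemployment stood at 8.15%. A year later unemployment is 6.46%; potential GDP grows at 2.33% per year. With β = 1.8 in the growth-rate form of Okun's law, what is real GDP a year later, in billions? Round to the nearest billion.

Δu = 6.46 - 8.15 = -1.69 points.
Okun's law (growth form): g_Y = g_Y* - β × Δu = 2.33 - 1.8 × (-1.69) = 2.33 + 3.042 = 5.372%.
Real GDP in the next year = 11559 × (1 + 5.372/100) = 11559 × 1.05372 ≈ 12180 billion.

$12,180 billion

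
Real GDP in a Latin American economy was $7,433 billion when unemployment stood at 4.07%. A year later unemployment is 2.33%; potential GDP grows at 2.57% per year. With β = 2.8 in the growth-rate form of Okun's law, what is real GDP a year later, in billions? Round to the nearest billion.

$7,986 billion

Δu = 2.33 - 4.07 = -1.74 points.
Okun's law (growth form): g_Y = g_Y* - β × Δu = 2.57 - 2.8 × (-1.74) = 2.57 + 4.872 = 7.442%.
Real GDP in the next year = 7433 × (1 + 7.442/100) = 7433 × 1.07442 ≈ 7986 billion.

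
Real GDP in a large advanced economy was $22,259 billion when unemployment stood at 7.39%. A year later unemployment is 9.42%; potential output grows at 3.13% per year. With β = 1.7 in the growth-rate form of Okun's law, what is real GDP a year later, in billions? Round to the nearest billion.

Δu = 9.42 - 7.39 = 2.03 points.
Okun's law (growth form): g_Y = g_Y* - β × Δu = 3.13 - 1.7 × (2.03) = 3.13 - 3.451 = -0.321%.
Real GDP in the next year = 22259 × (1 - 0.321/100) = 22259 × 0.99679 ≈ 22188 billion.

$22,188 billion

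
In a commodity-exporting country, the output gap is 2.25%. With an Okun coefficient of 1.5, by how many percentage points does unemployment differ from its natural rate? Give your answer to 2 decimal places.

-1.50 percentage points

Okun's law: output gap = -β × (u - u*), so u - u* = -(output gap)/β.
u - u* = -(2.25)/1.5 = -1.5 percentage points.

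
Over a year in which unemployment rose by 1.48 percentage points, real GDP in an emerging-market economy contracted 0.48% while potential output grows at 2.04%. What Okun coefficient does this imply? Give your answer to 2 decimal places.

β ≈ 1.70

Growth form: g_Y = g_Y* - β × Δu, so β = (g_Y* - g_Y)/Δu.
β = (2.04 + 0.48)/1.48 = 2.52/1.48 = 1.70.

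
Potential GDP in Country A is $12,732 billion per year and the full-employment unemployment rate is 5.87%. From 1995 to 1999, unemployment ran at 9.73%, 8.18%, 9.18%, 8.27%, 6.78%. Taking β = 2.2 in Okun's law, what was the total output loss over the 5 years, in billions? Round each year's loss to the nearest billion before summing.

Year 1995: gap = -2.2 × (9.73 - 5.87) = -8.492%, loss ≈ 12732 × 8.492/100 ≈ 1081.
Year 1996: gap = -2.2 × (8.18 - 5.87) = -5.082%, loss ≈ 12732 × 5.082/100 ≈ 647.
Year 1997: gap = -2.2 × (9.18 - 5.87) = -7.282%, loss ≈ 12732 × 7.282/100 ≈ 927.
Year 1998: gap = -2.2 × (8.27 - 5.87) = -5.28%, loss ≈ 12732 × 5.28/100 ≈ 672.
Year 1999: gap = -2.2 × (6.78 - 5.87) = -2.002%, loss ≈ 12732 × 2.002/100 ≈ 255.
Total lost output = 1081 + 647 + 927 + 672 + 255 = 3582 billion.

$3,582 billion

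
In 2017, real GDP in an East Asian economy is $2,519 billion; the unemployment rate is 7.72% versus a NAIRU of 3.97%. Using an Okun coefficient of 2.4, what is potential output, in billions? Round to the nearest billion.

$2,768 billion

Unemployment gap = 7.72 - 3.97 = 3.75 points, so output gap = -2.4 × 3.75 = -9%.
Since Y = Y* × (1 + gap/100), Y* = 2519/0.91 ≈ 2768 billion.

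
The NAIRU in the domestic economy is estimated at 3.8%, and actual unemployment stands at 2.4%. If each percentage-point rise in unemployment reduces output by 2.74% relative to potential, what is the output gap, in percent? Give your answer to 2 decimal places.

The unemployment gap is 2.4 - 3.8 = -1.4 percentage points.
Okun's law gives an output gap of -2.74 × (-1.4) = 3.836%, i.e. 3.84% above potential.

3.84%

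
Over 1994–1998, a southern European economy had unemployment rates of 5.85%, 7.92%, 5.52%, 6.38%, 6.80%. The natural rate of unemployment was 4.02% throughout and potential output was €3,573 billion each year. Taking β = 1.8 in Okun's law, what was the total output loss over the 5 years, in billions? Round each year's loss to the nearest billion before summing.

Year 1994: gap = -1.8 × (5.85 - 4.02) = -3.294%, loss ≈ 3573 × 3.294/100 ≈ 118.
Year 1995: gap = -1.8 × (7.92 - 4.02) = -7.02%, loss ≈ 3573 × 7.02/100 ≈ 251.
Year 1996: gap = -1.8 × (5.52 - 4.02) = -2.7%, loss ≈ 3573 × 2.7/100 ≈ 96.
Year 1997: gap = -1.8 × (6.38 - 4.02) = -4.248%, loss ≈ 3573 × 4.248/100 ≈ 152.
Year 1998: gap = -1.8 × (6.8 - 4.02) = -5.004%, loss ≈ 3573 × 5.004/100 ≈ 179.
Total lost output = 118 + 251 + 96 + 152 + 179 = 796 billion.

€796 billion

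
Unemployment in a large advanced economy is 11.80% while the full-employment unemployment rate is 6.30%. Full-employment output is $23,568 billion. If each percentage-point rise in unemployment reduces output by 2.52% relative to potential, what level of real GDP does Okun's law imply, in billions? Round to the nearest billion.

Unemployment gap = 11.8 - 6.3 = 5.5 points, so the output gap is -2.52 × 5.5 = -13.86%.
Actual GDP = 23568 × (1 - 13.86/100) = 23568 × 0.8614 ≈ 20301 billion.

$20,301 billion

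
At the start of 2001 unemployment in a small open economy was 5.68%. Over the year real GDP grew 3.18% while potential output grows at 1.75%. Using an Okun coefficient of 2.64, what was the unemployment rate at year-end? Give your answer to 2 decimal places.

Growth-rate Okun's law: g_Y = g_Y* - β × Δu, so Δu = (g_Y* - g_Y)/β.
Δu = (1.75 - 3.18)/2.64 = -1.43/2.64 = -0.54 percentage points.
Year-end unemployment = 5.68 - 0.54 = 5.14%.

5.14%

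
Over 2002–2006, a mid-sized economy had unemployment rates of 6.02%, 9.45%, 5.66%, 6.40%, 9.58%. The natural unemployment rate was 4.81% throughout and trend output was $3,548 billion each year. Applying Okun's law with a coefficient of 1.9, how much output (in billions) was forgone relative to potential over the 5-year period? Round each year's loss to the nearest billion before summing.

Year 2002: gap = -1.9 × (6.02 - 4.81) = -2.299%, loss ≈ 3548 × 2.299/100 ≈ 82.
Year 2003: gap = -1.9 × (9.45 - 4.81) = -8.816%, loss ≈ 3548 × 8.816/100 ≈ 313.
Year 2004: gap = -1.9 × (5.66 - 4.81) = -1.615%, loss ≈ 3548 × 1.615/100 ≈ 57.
Year 2005: gap = -1.9 × (6.4 - 4.81) = -3.021%, loss ≈ 3548 × 3.021/100 ≈ 107.
Year 2006: gap = -1.9 × (9.58 - 4.81) = -9.063%, loss ≈ 3548 × 9.063/100 ≈ 322.
Total lost output = 82 + 313 + 57 + 107 + 322 = 881 billion.

$881 billion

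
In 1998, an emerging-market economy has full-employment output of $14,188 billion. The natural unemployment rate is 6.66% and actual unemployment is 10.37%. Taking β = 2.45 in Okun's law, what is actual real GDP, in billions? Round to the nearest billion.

$12,898 billion

Unemployment gap = 10.37 - 6.66 = 3.71 points, so the output gap is -2.45 × 3.71 = -9.0895%.
Actual GDP = 14188 × (1 - 9.0895/100) = 14188 × 0.909105 ≈ 12898 billion.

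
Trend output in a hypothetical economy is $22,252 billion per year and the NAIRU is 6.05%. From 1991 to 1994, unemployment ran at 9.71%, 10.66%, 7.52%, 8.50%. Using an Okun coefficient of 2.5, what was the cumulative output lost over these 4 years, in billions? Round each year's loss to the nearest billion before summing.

Year 1991: gap = -2.5 × (9.71 - 6.05) = -9.15%, loss ≈ 22252 × 9.15/100 ≈ 2036.
Year 1992: gap = -2.5 × (10.66 - 6.05) = -11.525%, loss ≈ 22252 × 11.525/100 ≈ 2565.
Year 1993: gap = -2.5 × (7.52 - 6.05) = -3.675%, loss ≈ 22252 × 3.675/100 ≈ 818.
Year 1994: gap = -2.5 × (8.5 - 6.05) = -6.125%, loss ≈ 22252 × 6.125/100 ≈ 1363.
Total lost output = 2036 + 2565 + 818 + 1363 = 6782 billion.

$6,782 billion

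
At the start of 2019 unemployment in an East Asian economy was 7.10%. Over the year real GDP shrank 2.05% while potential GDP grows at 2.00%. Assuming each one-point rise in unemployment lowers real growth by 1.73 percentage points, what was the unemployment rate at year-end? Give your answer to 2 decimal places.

9.44%

Growth-rate Okun's law: g_Y = g_Y* - β × Δu, so Δu = (g_Y* - g_Y)/β.
Δu = (2 + 2.05)/1.73 = 4.05/1.73 = 2.34 percentage points.
Year-end unemployment = 7.1 + 2.34 = 9.44%.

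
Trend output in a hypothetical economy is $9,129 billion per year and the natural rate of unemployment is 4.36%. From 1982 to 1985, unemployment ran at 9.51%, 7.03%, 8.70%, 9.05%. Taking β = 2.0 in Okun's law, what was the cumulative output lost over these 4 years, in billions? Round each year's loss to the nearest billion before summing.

$3,075 billion

Year 1982: gap = -2.0 × (9.51 - 4.36) = -10.3%, loss ≈ 9129 × 10.3/100 ≈ 940.
Year 1983: gap = -2.0 × (7.03 - 4.36) = -5.34%, loss ≈ 9129 × 5.34/100 ≈ 487.
Year 1984: gap = -2.0 × (8.7 - 4.36) = -8.68%, loss ≈ 9129 × 8.68/100 ≈ 792.
Year 1985: gap = -2.0 × (9.05 - 4.36) = -9.38%, loss ≈ 9129 × 9.38/100 ≈ 856.
Total lost output = 940 + 487 + 792 + 856 = 3075 billion.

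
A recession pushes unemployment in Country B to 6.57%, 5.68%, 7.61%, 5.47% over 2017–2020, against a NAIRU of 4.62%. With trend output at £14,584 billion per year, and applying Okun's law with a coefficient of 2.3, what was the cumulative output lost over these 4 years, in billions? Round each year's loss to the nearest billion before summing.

£2,298 billion

Year 2017: gap = -2.3 × (6.57 - 4.62) = -4.485%, loss ≈ 14584 × 4.485/100 ≈ 654.
Year 2018: gap = -2.3 × (5.68 - 4.62) = -2.438%, loss ≈ 14584 × 2.438/100 ≈ 356.
Year 2019: gap = -2.3 × (7.61 - 4.62) = -6.877%, loss ≈ 14584 × 6.877/100 ≈ 1003.
Year 2020: gap = -2.3 × (5.47 - 4.62) = -1.955%, loss ≈ 14584 × 1.955/100 ≈ 285.
Total lost output = 654 + 356 + 1003 + 285 = 2298 billion.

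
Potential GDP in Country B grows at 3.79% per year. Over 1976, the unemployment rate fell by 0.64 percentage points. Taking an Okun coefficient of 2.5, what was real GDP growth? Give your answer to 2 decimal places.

5.39%

Growth-rate Okun's law: g_Y = g_Y* - β × Δu.
g_Y = 3.79 - 2.5 × (-0.64) = 3.79 + 1.6 = 5.39%, i.e. 5.39% to 2 d.p.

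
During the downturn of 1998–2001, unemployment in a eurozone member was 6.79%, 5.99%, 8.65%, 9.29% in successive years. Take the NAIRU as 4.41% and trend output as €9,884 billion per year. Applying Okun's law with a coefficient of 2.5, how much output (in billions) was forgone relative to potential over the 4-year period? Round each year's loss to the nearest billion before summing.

Year 1998: gap = -2.5 × (6.79 - 4.41) = -5.95%, loss ≈ 9884 × 5.95/100 ≈ 588.
Year 1999: gap = -2.5 × (5.99 - 4.41) = -3.95%, loss ≈ 9884 × 3.95/100 ≈ 390.
Year 2000: gap = -2.5 × (8.65 - 4.41) = -10.6%, loss ≈ 9884 × 10.6/100 ≈ 1048.
Year 2001: gap = -2.5 × (9.29 - 4.41) = -12.2%, loss ≈ 9884 × 12.2/100 ≈ 1206.
Total lost output = 588 + 390 + 1048 + 1206 = 3232 billion.

€3,232 billion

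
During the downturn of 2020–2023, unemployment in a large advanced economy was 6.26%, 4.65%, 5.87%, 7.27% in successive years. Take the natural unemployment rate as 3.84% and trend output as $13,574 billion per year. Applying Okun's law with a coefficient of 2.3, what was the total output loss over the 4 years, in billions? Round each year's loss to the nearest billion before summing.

Year 2020: gap = -2.3 × (6.26 - 3.84) = -5.566%, loss ≈ 13574 × 5.566/100 ≈ 756.
Year 2021: gap = -2.3 × (4.65 - 3.84) = -1.863%, loss ≈ 13574 × 1.863/100 ≈ 253.
Year 2022: gap = -2.3 × (5.87 - 3.84) = -4.669%, loss ≈ 13574 × 4.669/100 ≈ 634.
Year 2023: gap = -2.3 × (7.27 - 3.84) = -7.889%, loss ≈ 13574 × 7.889/100 ≈ 1071.
Total lost output = 756 + 253 + 634 + 1071 = 2714 billion.

$2,714 billion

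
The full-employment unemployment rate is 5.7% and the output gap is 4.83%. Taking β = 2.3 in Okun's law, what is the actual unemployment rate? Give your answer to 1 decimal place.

3.6%

From Okun's law, u - u* = -(output gap)/β = -(4.83)/2.3 = -2.1 points.
So u = 5.7 - 2.1 = 3.6%.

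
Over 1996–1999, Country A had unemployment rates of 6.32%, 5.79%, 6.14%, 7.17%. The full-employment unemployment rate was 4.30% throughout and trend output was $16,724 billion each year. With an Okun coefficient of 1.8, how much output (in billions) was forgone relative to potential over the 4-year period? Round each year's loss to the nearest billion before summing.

$2,475 billion

Year 1996: gap = -1.8 × (6.32 - 4.3) = -3.636%, loss ≈ 16724 × 3.636/100 ≈ 608.
Year 1997: gap = -1.8 × (5.79 - 4.3) = -2.682%, loss ≈ 16724 × 2.682/100 ≈ 449.
Year 1998: gap = -1.8 × (6.14 - 4.3) = -3.312%, loss ≈ 16724 × 3.312/100 ≈ 554.
Year 1999: gap = -1.8 × (7.17 - 4.3) = -5.166%, loss ≈ 16724 × 5.166/100 ≈ 864.
Total lost output = 608 + 449 + 554 + 864 = 2475 billion.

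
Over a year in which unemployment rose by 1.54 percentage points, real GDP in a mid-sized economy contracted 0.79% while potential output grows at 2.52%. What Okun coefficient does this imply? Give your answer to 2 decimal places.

β ≈ 2.15

Growth form: g_Y = g_Y* - β × Δu, so β = (g_Y* - g_Y)/Δu.
β = (2.52 + 0.79)/1.54 = 3.31/1.54 = 2.15.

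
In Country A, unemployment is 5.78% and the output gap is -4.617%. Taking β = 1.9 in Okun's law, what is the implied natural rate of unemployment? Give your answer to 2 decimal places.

3.35%

From Okun's law, u - u* = -(output gap)/β = -(-4.617)/1.9 = 2.43 points.
So u* = 5.78 - 2.43 = 3.35%.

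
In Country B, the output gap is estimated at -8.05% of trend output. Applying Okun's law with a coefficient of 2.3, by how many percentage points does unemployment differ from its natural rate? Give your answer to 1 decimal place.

3.5 percentage points

Okun's law: output gap = -β × (u - u*), so u - u* = -(output gap)/β.
u - u* = -(-8.05)/2.3 = 3.5 percentage points.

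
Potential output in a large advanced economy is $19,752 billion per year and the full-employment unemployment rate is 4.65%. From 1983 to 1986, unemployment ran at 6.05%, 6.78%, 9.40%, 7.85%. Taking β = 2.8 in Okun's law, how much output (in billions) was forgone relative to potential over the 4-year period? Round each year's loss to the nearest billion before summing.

Year 1983: gap = -2.8 × (6.05 - 4.65) = -3.92%, loss ≈ 19752 × 3.92/100 ≈ 774.
Year 1984: gap = -2.8 × (6.78 - 4.65) = -5.964%, loss ≈ 19752 × 5.964/100 ≈ 1178.
Year 1985: gap = -2.8 × (9.4 - 4.65) = -13.3%, loss ≈ 19752 × 13.3/100 ≈ 2627.
Year 1986: gap = -2.8 × (7.85 - 4.65) = -8.96%, loss ≈ 19752 × 8.96/100 ≈ 1770.
Total lost output = 774 + 1178 + 2627 + 1770 = 6349 billion.

$6,349 billion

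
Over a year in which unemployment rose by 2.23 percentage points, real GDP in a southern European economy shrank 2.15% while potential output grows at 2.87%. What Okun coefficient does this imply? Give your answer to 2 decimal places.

Growth form: g_Y = g_Y* - β × Δu, so β = (g_Y* - g_Y)/Δu.
β = (2.87 + 2.15)/2.23 = 5.02/2.23 = 2.25.

β ≈ 2.25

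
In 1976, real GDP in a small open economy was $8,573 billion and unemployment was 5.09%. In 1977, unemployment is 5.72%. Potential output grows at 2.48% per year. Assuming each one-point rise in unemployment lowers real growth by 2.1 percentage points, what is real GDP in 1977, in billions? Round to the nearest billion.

Δu = 5.72 - 5.09 = 0.63 points.
Okun's law (growth form): g_Y = g_Y* - β × Δu = 2.48 - 2.1 × (0.63) = 2.48 - 1.323 = 1.157%.
Real GDP in the next year = 8573 × (1 + 1.157/100) = 8573 × 1.01157 ≈ 8672 billion.

$8,672 billion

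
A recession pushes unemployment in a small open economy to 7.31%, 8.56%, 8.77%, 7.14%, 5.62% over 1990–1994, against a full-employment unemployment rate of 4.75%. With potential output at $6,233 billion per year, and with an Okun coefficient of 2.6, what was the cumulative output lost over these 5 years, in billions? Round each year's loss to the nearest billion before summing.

Year 1990: gap = -2.6 × (7.31 - 4.75) = -6.656%, loss ≈ 6233 × 6.656/100 ≈ 415.
Year 1991: gap = -2.6 × (8.56 - 4.75) = -9.906%, loss ≈ 6233 × 9.906/100 ≈ 617.
Year 1992: gap = -2.6 × (8.77 - 4.75) = -10.452%, loss ≈ 6233 × 10.452/100 ≈ 651.
Year 1993: gap = -2.6 × (7.14 - 4.75) = -6.214%, loss ≈ 6233 × 6.214/100 ≈ 387.
Year 1994: gap = -2.6 × (5.62 - 4.75) = -2.262%, loss ≈ 6233 × 2.262/100 ≈ 141.
Total lost output = 415 + 617 + 651 + 387 + 141 = 2211 billion.

$2,211 billion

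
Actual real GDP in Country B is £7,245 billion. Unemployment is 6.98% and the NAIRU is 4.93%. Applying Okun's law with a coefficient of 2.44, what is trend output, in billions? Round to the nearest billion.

£7,626 billion

Unemployment gap = 6.98 - 4.93 = 2.05 points, so output gap = -2.44 × 2.05 = -5.002%.
Since Y = Y* × (1 + gap/100), Y* = 7245/0.94998 ≈ 7626 billion.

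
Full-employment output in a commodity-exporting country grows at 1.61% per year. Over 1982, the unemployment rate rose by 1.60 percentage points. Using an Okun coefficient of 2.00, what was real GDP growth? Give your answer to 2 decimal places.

-1.59%

Growth-rate Okun's law: g_Y = g_Y* - β × Δu.
g_Y = 1.61 - 2.00 × (1.60) = 1.61 - 3.2 = -1.59%, i.e. -1.59% to 2 d.p.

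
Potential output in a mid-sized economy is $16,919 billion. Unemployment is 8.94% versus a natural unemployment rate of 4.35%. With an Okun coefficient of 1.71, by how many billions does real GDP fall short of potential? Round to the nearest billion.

$1,328 billion

Output gap = -1.71 × (8.94 - 4.35) = -1.71 × 4.59 = -7.8489%.
Actual GDP ≈ 16919 × 0.921511 ≈ 15591 billion, so the shortfall is 16919 - 15591 = 1328 billion.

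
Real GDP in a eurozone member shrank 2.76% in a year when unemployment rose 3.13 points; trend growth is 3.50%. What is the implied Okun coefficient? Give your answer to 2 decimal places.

β ≈ 2.00

Growth form: g_Y = g_Y* - β × Δu, so β = (g_Y* - g_Y)/Δu.
β = (3.5 + 2.76)/3.13 = 6.26/3.13 = 2.00.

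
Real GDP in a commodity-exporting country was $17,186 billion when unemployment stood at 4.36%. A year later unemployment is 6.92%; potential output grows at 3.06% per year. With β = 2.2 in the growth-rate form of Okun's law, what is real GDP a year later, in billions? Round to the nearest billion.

$16,744 billion

Δu = 6.92 - 4.36 = 2.56 points.
Okun's law (growth form): g_Y = g_Y* - β × Δu = 3.06 - 2.2 × (2.56) = 3.06 - 5.632 = -2.572%.
Real GDP in the next year = 17186 × (1 - 2.572/100) = 17186 × 0.97428 ≈ 16744 billion.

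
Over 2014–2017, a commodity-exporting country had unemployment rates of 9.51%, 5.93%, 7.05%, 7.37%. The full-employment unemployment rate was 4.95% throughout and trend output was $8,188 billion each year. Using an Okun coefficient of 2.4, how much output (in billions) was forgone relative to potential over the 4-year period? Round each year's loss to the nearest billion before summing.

$1,978 billion

Year 2014: gap = -2.4 × (9.51 - 4.95) = -10.944%, loss ≈ 8188 × 10.944/100 ≈ 896.
Year 2015: gap = -2.4 × (5.93 - 4.95) = -2.352%, loss ≈ 8188 × 2.352/100 ≈ 193.
Year 2016: gap = -2.4 × (7.05 - 4.95) = -5.04%, loss ≈ 8188 × 5.04/100 ≈ 413.
Year 2017: gap = -2.4 × (7.37 - 4.95) = -5.808%, loss ≈ 8188 × 5.808/100 ≈ 476.
Total lost output = 896 + 193 + 413 + 476 = 1978 billion.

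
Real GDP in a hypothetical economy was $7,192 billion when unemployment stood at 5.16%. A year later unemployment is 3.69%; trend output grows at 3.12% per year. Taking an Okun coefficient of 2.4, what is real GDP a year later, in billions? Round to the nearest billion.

$7,670 billion

Δu = 3.69 - 5.16 = -1.47 points.
Okun's law (growth form): g_Y = g_Y* - β × Δu = 3.12 - 2.4 × (-1.47) = 3.12 + 3.528 = 6.648%.
Real GDP in the next year = 7192 × (1 + 6.648/100) = 7192 × 1.06648 ≈ 7670 billion.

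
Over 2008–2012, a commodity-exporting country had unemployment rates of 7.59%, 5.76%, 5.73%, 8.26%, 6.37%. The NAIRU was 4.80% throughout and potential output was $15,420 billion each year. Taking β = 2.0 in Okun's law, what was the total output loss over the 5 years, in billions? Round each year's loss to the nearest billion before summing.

$2,994 billion

Year 2008: gap = -2.0 × (7.59 - 4.8) = -5.58%, loss ≈ 15420 × 5.58/100 ≈ 860.
Year 2009: gap = -2.0 × (5.76 - 4.8) = -1.92%, loss ≈ 15420 × 1.92/100 ≈ 296.
Year 2010: gap = -2.0 × (5.73 - 4.8) = -1.86%, loss ≈ 15420 × 1.86/100 ≈ 287.
Year 2011: gap = -2.0 × (8.26 - 4.8) = -6.92%, loss ≈ 15420 × 6.92/100 ≈ 1067.
Year 2012: gap = -2.0 × (6.37 - 4.8) = -3.14%, loss ≈ 15420 × 3.14/100 ≈ 484.
Total lost output = 860 + 296 + 287 + 1067 + 484 = 2994 billion.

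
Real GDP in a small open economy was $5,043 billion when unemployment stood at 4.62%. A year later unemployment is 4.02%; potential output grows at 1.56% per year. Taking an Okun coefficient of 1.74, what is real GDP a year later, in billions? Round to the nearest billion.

Δu = 4.02 - 4.62 = -0.6 points.
Okun's law (growth form): g_Y = g_Y* - β × Δu = 1.56 - 1.74 × (-0.60) = 1.56 + 1.044 = 2.604%.
Real GDP in the next year = 5043 × (1 + 2.604/100) = 5043 × 1.02604 ≈ 5174 billion.

$5,174 billion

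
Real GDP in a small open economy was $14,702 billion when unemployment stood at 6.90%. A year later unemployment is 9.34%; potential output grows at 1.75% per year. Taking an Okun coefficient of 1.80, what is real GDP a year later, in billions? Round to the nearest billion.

$14,314 billion

Δu = 9.34 - 6.9 = 2.44 points.
Okun's law (growth form): g_Y = g_Y* - β × Δu = 1.75 - 1.80 × (2.44) = 1.75 - 4.392 = -2.642%.
Real GDP in the next year = 14702 × (1 - 2.642/100) = 14702 × 0.97358 ≈ 14314 billion.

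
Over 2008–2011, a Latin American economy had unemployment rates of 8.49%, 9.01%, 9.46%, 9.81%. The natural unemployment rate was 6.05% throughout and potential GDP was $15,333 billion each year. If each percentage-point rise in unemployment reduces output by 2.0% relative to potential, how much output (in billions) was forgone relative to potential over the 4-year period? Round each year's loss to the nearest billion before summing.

Year 2008: gap = -2.0 × (8.49 - 6.05) = -4.88%, loss ≈ 15333 × 4.88/100 ≈ 748.
Year 2009: gap = -2.0 × (9.01 - 6.05) = -5.92%, loss ≈ 15333 × 5.92/100 ≈ 908.
Year 2010: gap = -2.0 × (9.46 - 6.05) = -6.82%, loss ≈ 15333 × 6.82/100 ≈ 1046.
Year 2011: gap = -2.0 × (9.81 - 6.05) = -7.52%, loss ≈ 15333 × 7.52/100 ≈ 1153.
Total lost output = 748 + 908 + 1046 + 1153 = 3855 billion.

$3,855 billion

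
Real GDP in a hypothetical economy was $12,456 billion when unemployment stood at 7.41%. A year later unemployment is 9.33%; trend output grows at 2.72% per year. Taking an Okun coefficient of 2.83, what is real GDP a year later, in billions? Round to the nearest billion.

$12,118 billion

Δu = 9.33 - 7.41 = 1.92 points.
Okun's law (growth form): g_Y = g_Y* - β × Δu = 2.72 - 2.83 × (1.92) = 2.72 - 5.4336 = -2.7136%.
Real GDP in the next year = 12456 × (1 - 2.7136/100) = 12456 × 0.972864 ≈ 12118 billion.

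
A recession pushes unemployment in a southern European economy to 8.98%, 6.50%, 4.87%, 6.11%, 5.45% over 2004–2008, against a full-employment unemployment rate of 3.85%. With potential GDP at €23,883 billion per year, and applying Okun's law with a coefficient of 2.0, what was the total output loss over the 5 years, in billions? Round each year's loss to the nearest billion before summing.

Year 2004: gap = -2.0 × (8.98 - 3.85) = -10.26%, loss ≈ 23883 × 10.26/100 ≈ 2450.
Year 2005: gap = -2.0 × (6.5 - 3.85) = -5.3%, loss ≈ 23883 × 5.3/100 ≈ 1266.
Year 2006: gap = -2.0 × (4.87 - 3.85) = -2.04%, loss ≈ 23883 × 2.04/100 ≈ 487.
Year 2007: gap = -2.0 × (6.11 - 3.85) = -4.52%, loss ≈ 23883 × 4.52/100 ≈ 1080.
Year 2008: gap = -2.0 × (5.45 - 3.85) = -3.2%, loss ≈ 23883 × 3.2/100 ≈ 764.
Total lost output = 2450 + 1266 + 487 + 1080 + 764 = 6047 billion.

€6,047 billion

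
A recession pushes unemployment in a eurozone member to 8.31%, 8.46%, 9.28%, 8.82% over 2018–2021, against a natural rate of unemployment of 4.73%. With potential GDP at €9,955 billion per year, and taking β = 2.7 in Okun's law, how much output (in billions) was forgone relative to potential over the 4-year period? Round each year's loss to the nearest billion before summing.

Year 2018: gap = -2.7 × (8.31 - 4.73) = -9.666%, loss ≈ 9955 × 9.666/100 ≈ 962.
Year 2019: gap = -2.7 × (8.46 - 4.73) = -10.071%, loss ≈ 9955 × 10.071/100 ≈ 1003.
Year 2020: gap = -2.7 × (9.28 - 4.73) = -12.285%, loss ≈ 9955 × 12.285/100 ≈ 1223.
Year 2021: gap = -2.7 × (8.82 - 4.73) = -11.043%, loss ≈ 9955 × 11.043/100 ≈ 1099.
Total lost output = 962 + 1003 + 1223 + 1099 = 4287 billion.

€4,287 billion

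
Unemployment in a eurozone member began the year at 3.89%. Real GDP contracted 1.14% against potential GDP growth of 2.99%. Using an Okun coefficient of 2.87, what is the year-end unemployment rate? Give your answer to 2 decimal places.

5.33%

Growth-rate Okun's law: g_Y = g_Y* - β × Δu, so Δu = (g_Y* - g_Y)/β.
Δu = (2.99 + 1.14)/2.87 = 4.13/2.87 = 1.44 percentage points.
Year-end unemployment = 3.89 + 1.44 = 5.33%.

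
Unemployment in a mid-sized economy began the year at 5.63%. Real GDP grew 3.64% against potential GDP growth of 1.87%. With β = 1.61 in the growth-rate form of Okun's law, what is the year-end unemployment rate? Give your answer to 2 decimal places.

Growth-rate Okun's law: g_Y = g_Y* - β × Δu, so Δu = (g_Y* - g_Y)/β.
Δu = (1.87 - 3.64)/1.61 = -1.77/1.61 = -1.10 percentage points.
Year-end unemployment = 5.63 - 1.1 = 4.53%.

4.53%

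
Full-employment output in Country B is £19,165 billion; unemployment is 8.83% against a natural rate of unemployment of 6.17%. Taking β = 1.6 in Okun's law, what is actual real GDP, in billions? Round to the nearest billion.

Unemployment gap = 8.83 - 6.17 = 2.66 points, so the output gap is -1.6 × 2.66 = -4.256%.
Actual GDP = 19165 × (1 - 4.256/100) = 19165 × 0.95744 ≈ 18349 billion.

£18,349 billion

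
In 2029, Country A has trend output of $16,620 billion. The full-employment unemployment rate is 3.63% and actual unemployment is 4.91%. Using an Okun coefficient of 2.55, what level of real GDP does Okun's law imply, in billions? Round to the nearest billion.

$16,078 billion

Unemployment gap = 4.91 - 3.63 = 1.28 points, so the output gap is -2.55 × 1.28 = -3.264%.
Actual GDP = 16620 × (1 - 3.264/100) = 16620 × 0.96736 ≈ 16078 billion.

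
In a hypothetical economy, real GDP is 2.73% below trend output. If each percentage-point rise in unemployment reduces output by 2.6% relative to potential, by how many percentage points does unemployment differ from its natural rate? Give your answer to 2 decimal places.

1.05 percentage points

Okun's law: output gap = -β × (u - u*), so u - u* = -(output gap)/β.
u - u* = -(-2.73)/2.6 = 1.05 percentage points.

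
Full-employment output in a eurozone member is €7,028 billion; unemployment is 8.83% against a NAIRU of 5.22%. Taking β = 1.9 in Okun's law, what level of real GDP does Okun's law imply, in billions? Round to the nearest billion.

Unemployment gap = 8.83 - 5.22 = 3.61 points, so the output gap is -1.9 × 3.61 = -6.859%.
Actual GDP = 7028 × (1 - 6.859/100) = 7028 × 0.93141 ≈ 6546 billion.

€6,546 billion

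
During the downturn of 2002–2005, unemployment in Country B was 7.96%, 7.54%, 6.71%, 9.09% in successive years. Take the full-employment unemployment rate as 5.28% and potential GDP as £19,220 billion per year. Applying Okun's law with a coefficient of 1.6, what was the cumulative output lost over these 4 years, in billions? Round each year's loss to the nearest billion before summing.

£3,131 billion

Year 2002: gap = -1.6 × (7.96 - 5.28) = -4.288%, loss ≈ 19220 × 4.288/100 ≈ 824.
Year 2003: gap = -1.6 × (7.54 - 5.28) = -3.616%, loss ≈ 19220 × 3.616/100 ≈ 695.
Year 2004: gap = -1.6 × (6.71 - 5.28) = -2.288%, loss ≈ 19220 × 2.288/100 ≈ 440.
Year 2005: gap = -1.6 × (9.09 - 5.28) = -6.096%, loss ≈ 19220 × 6.096/100 ≈ 1172.
Total lost output = 824 + 695 + 440 + 1172 = 3131 billion.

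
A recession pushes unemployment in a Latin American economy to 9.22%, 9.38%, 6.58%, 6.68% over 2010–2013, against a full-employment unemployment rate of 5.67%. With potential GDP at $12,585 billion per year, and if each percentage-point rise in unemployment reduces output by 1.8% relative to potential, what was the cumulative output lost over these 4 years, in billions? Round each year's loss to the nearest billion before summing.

Year 2010: gap = -1.8 × (9.22 - 5.67) = -6.39%, loss ≈ 12585 × 6.39/100 ≈ 804.
Year 2011: gap = -1.8 × (9.38 - 5.67) = -6.678%, loss ≈ 12585 × 6.678/100 ≈ 840.
Year 2012: gap = -1.8 × (6.58 - 5.67) = -1.638%, loss ≈ 12585 × 1.638/100 ≈ 206.
Year 2013: gap = -1.8 × (6.68 - 5.67) = -1.818%, loss ≈ 12585 × 1.818/100 ≈ 229.
Total lost output = 804 + 840 + 206 + 229 = 2079 billion.

$2,079 billion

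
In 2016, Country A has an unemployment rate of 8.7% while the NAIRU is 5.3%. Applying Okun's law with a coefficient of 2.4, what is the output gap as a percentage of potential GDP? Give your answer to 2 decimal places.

The unemployment gap is 8.7 - 5.3 = 3.4 percentage points.
Okun's law gives an output gap of -2.4 × 3.4 = -8.16%, i.e. 8.16% below potential.

-8.16%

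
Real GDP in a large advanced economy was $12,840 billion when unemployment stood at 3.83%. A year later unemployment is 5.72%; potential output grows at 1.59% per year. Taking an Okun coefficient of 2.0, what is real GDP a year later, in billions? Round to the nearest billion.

$12,559 billion

Δu = 5.72 - 3.83 = 1.89 points.
Okun's law (growth form): g_Y = g_Y* - β × Δu = 1.59 - 2.0 × (1.89) = 1.59 - 3.78 = -2.19%.
Real GDP in the next year = 12840 × (1 - 2.19/100) = 12840 × 0.9781 ≈ 12559 billion.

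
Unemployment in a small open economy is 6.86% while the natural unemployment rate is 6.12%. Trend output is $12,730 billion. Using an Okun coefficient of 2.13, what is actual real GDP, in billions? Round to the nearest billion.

Unemployment gap = 6.86 - 6.12 = 0.74 points, so the output gap is -2.13 × 0.74 = -1.5762%.
Actual GDP = 12730 × (1 - 1.5762/100) = 12730 × 0.984238 ≈ 12529 billion.

$12,529 billion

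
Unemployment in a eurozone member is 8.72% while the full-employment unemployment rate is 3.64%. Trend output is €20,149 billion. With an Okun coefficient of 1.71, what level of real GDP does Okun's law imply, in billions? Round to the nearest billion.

€18,399 billion

Unemployment gap = 8.72 - 3.64 = 5.08 points, so the output gap is -1.71 × 5.08 = -8.6868%.
Actual GDP = 20149 × (1 - 8.6868/100) = 20149 × 0.913132 ≈ 18399 billion.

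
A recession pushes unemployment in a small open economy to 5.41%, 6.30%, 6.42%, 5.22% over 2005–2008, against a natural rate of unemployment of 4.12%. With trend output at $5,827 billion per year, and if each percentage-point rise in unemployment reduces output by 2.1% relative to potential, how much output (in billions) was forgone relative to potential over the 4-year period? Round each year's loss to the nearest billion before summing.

$841 billion

Year 2005: gap = -2.1 × (5.41 - 4.12) = -2.709%, loss ≈ 5827 × 2.709/100 ≈ 158.
Year 2006: gap = -2.1 × (6.3 - 4.12) = -4.578%, loss ≈ 5827 × 4.578/100 ≈ 267.
Year 2007: gap = -2.1 × (6.42 - 4.12) = -4.83%, loss ≈ 5827 × 4.83/100 ≈ 281.
Year 2008: gap = -2.1 × (5.22 - 4.12) = -2.31%, loss ≈ 5827 × 2.31/100 ≈ 135.
Total lost output = 158 + 267 + 281 + 135 = 841 billion.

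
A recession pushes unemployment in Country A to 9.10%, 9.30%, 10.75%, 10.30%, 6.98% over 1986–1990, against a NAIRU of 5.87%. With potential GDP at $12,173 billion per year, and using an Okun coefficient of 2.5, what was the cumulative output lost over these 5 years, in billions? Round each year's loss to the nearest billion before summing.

Year 1986: gap = -2.5 × (9.1 - 5.87) = -8.075%, loss ≈ 12173 × 8.075/100 ≈ 983.
Year 1987: gap = -2.5 × (9.3 - 5.87) = -8.575%, loss ≈ 12173 × 8.575/100 ≈ 1044.
Year 1988: gap = -2.5 × (10.75 - 5.87) = -12.2%, loss ≈ 12173 × 12.2/100 ≈ 1485.
Year 1989: gap = -2.5 × (10.3 - 5.87) = -11.075%, loss ≈ 12173 × 11.075/100 ≈ 1348.
Year 1990: gap = -2.5 × (6.98 - 5.87) = -2.775%, loss ≈ 12173 × 2.775/100 ≈ 338.
Total lost output = 983 + 1044 + 1485 + 1348 + 338 = 5198 billion.

$5,198 billion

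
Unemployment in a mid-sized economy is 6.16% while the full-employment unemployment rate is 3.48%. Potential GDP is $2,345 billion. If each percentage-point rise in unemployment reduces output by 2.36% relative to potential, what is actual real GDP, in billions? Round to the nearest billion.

$2,197 billion

Unemployment gap = 6.16 - 3.48 = 2.68 points, so the output gap is -2.36 × 2.68 = -6.3248%.
Actual GDP = 2345 × (1 - 6.3248/100) = 2345 × 0.936752 ≈ 2197 billion.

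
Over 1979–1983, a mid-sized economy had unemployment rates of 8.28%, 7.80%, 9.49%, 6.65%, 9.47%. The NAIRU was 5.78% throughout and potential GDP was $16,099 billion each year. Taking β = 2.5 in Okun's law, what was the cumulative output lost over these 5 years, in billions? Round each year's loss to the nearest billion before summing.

Year 1979: gap = -2.5 × (8.28 - 5.78) = -6.25%, loss ≈ 16099 × 6.25/100 ≈ 1006.
Year 1980: gap = -2.5 × (7.8 - 5.78) = -5.05%, loss ≈ 16099 × 5.05/100 ≈ 813.
Year 1981: gap = -2.5 × (9.49 - 5.78) = -9.275%, loss ≈ 16099 × 9.275/100 ≈ 1493.
Year 1982: gap = -2.5 × (6.65 - 5.78) = -2.175%, loss ≈ 16099 × 2.175/100 ≈ 350.
Year 1983: gap = -2.5 × (9.47 - 5.78) = -9.225%, loss ≈ 16099 × 9.225/100 ≈ 1485.
Total lost output = 1006 + 813 + 1493 + 350 + 1485 = 5147 billion.

$5,147 billion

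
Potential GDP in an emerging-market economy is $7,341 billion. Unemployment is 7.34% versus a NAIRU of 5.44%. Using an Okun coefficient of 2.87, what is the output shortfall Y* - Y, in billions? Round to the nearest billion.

$400 billion

Output gap = -2.87 × (7.34 - 5.44) = -2.87 × 1.9 = -5.453%.
Actual GDP ≈ 7341 × 0.94547 ≈ 6941 billion, so the shortfall is 7341 - 6941 = 400 billion.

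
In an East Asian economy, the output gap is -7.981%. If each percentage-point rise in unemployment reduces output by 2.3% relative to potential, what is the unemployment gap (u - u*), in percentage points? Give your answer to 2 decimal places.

Okun's law: output gap = -β × (u - u*), so u - u* = -(output gap)/β.
u - u* = -(-7.981)/2.3 = 3.47 percentage points.

3.47 percentage points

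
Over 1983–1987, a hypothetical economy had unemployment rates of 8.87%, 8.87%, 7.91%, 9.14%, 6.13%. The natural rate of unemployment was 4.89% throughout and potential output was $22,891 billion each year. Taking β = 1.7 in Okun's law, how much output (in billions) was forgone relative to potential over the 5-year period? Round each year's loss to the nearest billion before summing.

Year 1983: gap = -1.7 × (8.87 - 4.89) = -6.766%, loss ≈ 22891 × 6.766/100 ≈ 1549.
Year 1984: gap = -1.7 × (8.87 - 4.89) = -6.766%, loss ≈ 22891 × 6.766/100 ≈ 1549.
Year 1985: gap = -1.7 × (7.91 - 4.89) = -5.134%, loss ≈ 22891 × 5.134/100 ≈ 1175.
Year 1986: gap = -1.7 × (9.14 - 4.89) = -7.225%, loss ≈ 22891 × 7.225/100 ≈ 1654.
Year 1987: gap = -1.7 × (6.13 - 4.89) = -2.108%, loss ≈ 22891 × 2.108/100 ≈ 483.
Total lost output = 1549 + 1549 + 1175 + 1654 + 483 = 6410 billion.

$6,410 billion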